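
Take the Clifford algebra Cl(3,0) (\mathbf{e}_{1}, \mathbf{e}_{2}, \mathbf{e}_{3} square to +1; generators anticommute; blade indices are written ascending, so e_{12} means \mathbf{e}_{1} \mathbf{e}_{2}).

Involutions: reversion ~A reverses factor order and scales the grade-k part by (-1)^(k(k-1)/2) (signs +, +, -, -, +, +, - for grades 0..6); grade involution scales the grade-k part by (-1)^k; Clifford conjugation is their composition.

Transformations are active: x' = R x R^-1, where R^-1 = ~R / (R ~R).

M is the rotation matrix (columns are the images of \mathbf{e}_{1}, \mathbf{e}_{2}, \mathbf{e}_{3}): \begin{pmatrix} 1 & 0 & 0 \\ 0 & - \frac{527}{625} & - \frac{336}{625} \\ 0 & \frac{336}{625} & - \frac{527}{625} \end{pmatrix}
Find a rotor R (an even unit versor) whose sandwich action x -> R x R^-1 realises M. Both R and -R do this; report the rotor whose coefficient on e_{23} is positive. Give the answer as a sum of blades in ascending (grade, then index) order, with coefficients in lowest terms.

Method: write R = a + b12*e_{12} + b13*e_{13} + b23*e_{23} with a^2 + b12^2 + b13^2 + b23^2 = 1 (so R^-1 = ~R). Expanding the columns R e_j ~R gives tr M = 4a^2 - 1 and, from the antisymmetric part, M21 - M12 = -4a*b12, M13 - M31 = 4a*b13, M32 - M23 = -4a*b23.
Here tr M = -\frac{429}{625}, so a^2 = (1 + tr M)/4 = \frac{49}{625} and a = ±\frac{7}{25}. Taking a = \frac{7}{25}: M21 - M12 = 0, M13 - M31 = 0, M32 - M23 = \frac{672}{625}, giving b12 = 0, b13 = 0, b23 = -\frac{24}{25}, i.e. R = \frac{7}{25} - \frac{24}{25} e_{23}.
Its e_{23} coefficient is negative, so report the other preimage -R.
Answer: -\frac{7}{25} + \frac{24}{25} e_{23}. Uniqueness: Spin(3) -> SO(3) maps R and -R to the same rotation of trace -\frac{429}{625}; fixing the sign of the e_{23} coefficient removes the ambiguity.


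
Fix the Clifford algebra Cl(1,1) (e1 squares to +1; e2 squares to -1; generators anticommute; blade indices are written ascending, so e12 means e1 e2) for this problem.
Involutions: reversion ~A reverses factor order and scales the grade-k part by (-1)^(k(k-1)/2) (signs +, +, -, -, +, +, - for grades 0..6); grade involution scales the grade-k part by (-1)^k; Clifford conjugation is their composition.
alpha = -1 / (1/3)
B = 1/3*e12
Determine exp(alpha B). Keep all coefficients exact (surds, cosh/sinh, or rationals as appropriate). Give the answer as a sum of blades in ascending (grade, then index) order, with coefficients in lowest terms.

B^2 = (1/3)^2*(e12)^2 = 1/9*(+1) = 1/9 (a basis 2-blade squares to minus the product of its generators' squares).
B^2 = 1/9 — the positive square puts this in the hyperbolic regime; l = 1/3, alpha*l = -1, so exp(alpha B) = cosh(-1) + (sinh(-1)/(1/3))*B = cosh(1) + (-3*sinh(1))*B.
Answer: cosh(1) - sinh(1)*e12


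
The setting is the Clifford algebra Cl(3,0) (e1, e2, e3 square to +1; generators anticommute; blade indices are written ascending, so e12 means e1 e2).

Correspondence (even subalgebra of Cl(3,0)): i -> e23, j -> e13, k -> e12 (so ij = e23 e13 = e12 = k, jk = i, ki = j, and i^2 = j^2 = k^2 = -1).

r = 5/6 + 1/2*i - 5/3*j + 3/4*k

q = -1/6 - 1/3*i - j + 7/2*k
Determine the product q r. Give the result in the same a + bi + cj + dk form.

In blades: q = -1/6 + 7/2*e12 - e13 - 1/3*e23, r = 5/6 + 3/4*e12 - 5/3*e13 + 1/2*e23.
Distribute q over r term by term (generator squares from the signature, products reordered to ascending indices): (-1/6)*r = -5/36 - 1/8*e12 + 5/18*e13 - 1/12*e23; (7/2*e12)*r = -21/8 + 35/12*e12 + 7/4*e13 + 35/6*e23; (-e13)*r = -5/3 + 1/2*e12 - 5/6*e13 - 3/4*e23; (-1/3*e23)*r = 1/6 + 5/9*e12 + 1/4*e13 - 5/18*e23.
Sum: -307/72 + 277/72*e12 + 13/9*e13 + 85/18*e23; translating back through the correspondence:
Answer: -307/72 + 85/18*i + 13/9*j + 277/72*k


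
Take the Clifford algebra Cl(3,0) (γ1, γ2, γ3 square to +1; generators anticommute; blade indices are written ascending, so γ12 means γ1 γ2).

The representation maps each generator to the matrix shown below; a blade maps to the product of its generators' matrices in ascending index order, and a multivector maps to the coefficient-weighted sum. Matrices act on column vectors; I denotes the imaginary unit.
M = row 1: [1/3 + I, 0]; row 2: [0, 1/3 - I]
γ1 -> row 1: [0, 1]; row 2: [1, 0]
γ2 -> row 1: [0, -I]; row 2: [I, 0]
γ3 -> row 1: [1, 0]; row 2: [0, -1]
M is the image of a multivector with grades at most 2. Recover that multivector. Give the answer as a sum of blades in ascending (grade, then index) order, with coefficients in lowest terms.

Method: 1, rho(γ1), rho(γ2), rho(γ3) form a trace-orthogonal basis of the 2x2 complex matrices (tr(X Y) = 2 if X = Y, else 0), so M = m0*1 + m1*rho(γ1) + m2*rho(γ2) + m3*rho(γ3) with m0 = tr(M)/2 = 1/3, m1 = tr(M rho(γ1))/2 = 0, m2 = tr(M rho(γ2))/2 = 0, m3 = tr(M rho(γ3))/2 = I.
Multiplying table entries, the bivector images are rho(γ12) = I*rho(γ3), rho(γ13) = -I*rho(γ2), rho(γ23) = I*rho(γ1); with real blade coefficients the real parts of m0..m3 are the coefficients of 1, γ1, γ2, γ3 and the imaginary parts give the bivectors (γ23: Im m1, γ13: -Im m2, γ12: Im m3).
Answer: 1/3 + γ12


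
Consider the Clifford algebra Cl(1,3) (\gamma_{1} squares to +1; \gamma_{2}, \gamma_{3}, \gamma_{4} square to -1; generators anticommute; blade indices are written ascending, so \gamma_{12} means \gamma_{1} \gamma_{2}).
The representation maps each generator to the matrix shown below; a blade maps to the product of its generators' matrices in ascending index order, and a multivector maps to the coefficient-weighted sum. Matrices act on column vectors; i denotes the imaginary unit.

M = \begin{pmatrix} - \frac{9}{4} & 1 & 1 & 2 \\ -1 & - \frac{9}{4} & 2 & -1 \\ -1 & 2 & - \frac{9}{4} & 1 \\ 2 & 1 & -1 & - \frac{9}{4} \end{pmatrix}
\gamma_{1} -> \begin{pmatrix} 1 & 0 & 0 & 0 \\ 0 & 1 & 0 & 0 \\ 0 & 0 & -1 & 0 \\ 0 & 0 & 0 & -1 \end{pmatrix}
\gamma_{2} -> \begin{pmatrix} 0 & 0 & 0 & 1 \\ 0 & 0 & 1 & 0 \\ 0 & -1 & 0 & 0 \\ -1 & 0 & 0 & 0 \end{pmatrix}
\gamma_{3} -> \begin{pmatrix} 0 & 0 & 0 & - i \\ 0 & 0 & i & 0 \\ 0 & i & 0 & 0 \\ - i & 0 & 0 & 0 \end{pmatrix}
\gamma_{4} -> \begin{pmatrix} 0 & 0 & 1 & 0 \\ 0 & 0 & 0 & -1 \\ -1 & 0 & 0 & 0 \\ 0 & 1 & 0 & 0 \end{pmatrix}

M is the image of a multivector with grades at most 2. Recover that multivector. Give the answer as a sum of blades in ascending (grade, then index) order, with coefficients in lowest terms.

Method: the blade images are trace-orthogonal — tr(rho(e_A) rho(e_B)^-1) = 4 if A = B and 0 otherwise — and rho(e_A)^-1 = (e_A)^2 * rho(e_A) with (e_A)^2 = +1 or -1, so the coefficient of e_A in the preimage is (e_A)^2 * tr(M rho(e_A))/4.
Nonzero projections over blades of grade <= 2: 1: (1)^2 = +1, tr(M 1) = -9, coefficient -\frac{9}{4}; \gamma_{4}: (\gamma_{4})^2 = -1, tr(M rho(\gamma_{4})) = -4, coefficient 1; \gamma_{12}: (\gamma_{12})^2 = +1, tr(M rho(\gamma_{12})) = 8, coefficient 2; \gamma_{24}: (\gamma_{24})^2 = -1, tr(M rho(\gamma_{24})) = -4, coefficient 1. Every other blade of grade <= 2 projects to 0.
Answer: -\frac{9}{4} + \gamma_{4} + 2 \gamma_{12} + \gamma_{24}


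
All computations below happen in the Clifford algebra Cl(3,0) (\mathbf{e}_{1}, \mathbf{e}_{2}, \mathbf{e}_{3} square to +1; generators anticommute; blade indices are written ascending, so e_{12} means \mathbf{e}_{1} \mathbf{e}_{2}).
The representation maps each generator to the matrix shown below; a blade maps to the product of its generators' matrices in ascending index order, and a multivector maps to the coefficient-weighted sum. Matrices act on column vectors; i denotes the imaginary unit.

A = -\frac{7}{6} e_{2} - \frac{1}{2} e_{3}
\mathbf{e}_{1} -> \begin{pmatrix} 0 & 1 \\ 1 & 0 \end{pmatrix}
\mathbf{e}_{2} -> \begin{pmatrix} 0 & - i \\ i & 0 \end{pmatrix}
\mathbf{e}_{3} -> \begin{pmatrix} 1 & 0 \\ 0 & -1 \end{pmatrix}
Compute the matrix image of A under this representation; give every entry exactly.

M = (-\frac{7}{6})*rho(e_{2}) + (-\frac{1}{2})*rho(e_{3}), summed entrywise:
Answer: \begin{pmatrix} - \frac{1}{2} & \frac{7 i}{6} \\ - \frac{7 i}{6} & \frac{1}{2} \end{pmatrix}


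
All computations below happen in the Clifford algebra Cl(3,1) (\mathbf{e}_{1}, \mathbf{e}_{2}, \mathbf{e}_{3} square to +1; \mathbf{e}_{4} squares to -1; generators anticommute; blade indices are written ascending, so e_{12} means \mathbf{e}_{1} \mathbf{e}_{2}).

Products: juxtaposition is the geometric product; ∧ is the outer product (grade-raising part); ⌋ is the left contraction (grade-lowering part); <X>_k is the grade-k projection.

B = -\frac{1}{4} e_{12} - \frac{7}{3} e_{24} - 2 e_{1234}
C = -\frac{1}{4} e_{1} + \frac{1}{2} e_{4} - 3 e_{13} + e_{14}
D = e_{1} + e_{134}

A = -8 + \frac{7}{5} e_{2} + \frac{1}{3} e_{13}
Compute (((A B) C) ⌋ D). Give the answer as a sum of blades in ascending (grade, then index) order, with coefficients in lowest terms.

step 1: \frac{7}{20} e_{1} - \frac{49}{15} e_{4} + 2 e_{12} - \frac{1}{12} e_{23} + 18 e_{24} + \frac{14}{5} e_{134} + \frac{151}{9} e_{1234}
step 2: \frac{371}{240} - \frac{49}{15} e_{1} - \frac{17}{2} e_{2} - \frac{77}{20} e_{3} + \frac{35}{4} e_{4} - \frac{71}{4} e_{12} - \frac{7}{5} e_{13} - \frac{77}{120} e_{14} + \frac{205}{9} e_{23} - \frac{157}{3} e_{24} - \frac{7}{10} e_{34} - \frac{1205}{144} e_{123} - \frac{7}{2} e_{124} + \frac{49}{5} e_{134} + \frac{299}{72} e_{234} + \frac{647}{12} e_{1234}
step 3: \frac{98}{15} + \frac{203}{240} e_{1} + \frac{77}{120} e_{3} + \frac{7}{5} e_{4} - \frac{35}{4} e_{13} + \frac{77}{20} e_{14} - \frac{49}{15} e_{34} + \frac{371}{240} e_{134}
Answer: \frac{98}{15} + \frac{203}{240} e_{1} + \frac{77}{120} e_{3} + \frac{7}{5} e_{4} - \frac{35}{4} e_{13} + \frac{77}{20} e_{14} - \frac{49}{15} e_{34} + \frac{371}{240} e_{134}


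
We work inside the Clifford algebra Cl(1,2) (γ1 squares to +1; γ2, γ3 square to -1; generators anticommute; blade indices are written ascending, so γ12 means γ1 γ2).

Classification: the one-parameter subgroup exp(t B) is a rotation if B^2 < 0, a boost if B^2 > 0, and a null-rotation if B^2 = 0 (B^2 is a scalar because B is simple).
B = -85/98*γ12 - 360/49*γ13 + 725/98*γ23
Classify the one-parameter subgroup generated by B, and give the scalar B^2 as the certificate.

B^2 term by term: the squares give (-85/98)^2*(γ12)^2 + (-360/49)^2*(γ13)^2 + (725/98)^2*(γ23)^2 = 7225/9604*(+1) + 129600/2401*(+1) + 525625/9604*(-1) = 0 (each basis 2-blade squares to minus the product of its generators' squares); cross terms between blades sharing an index anticommute and cancel. So B^2 = 0.
Answer: null-rotation, certificate B^2 = 0. Key observation: B^2 = 0 is a conjugation invariant, so its sign decides the class regardless of the surface form of B.


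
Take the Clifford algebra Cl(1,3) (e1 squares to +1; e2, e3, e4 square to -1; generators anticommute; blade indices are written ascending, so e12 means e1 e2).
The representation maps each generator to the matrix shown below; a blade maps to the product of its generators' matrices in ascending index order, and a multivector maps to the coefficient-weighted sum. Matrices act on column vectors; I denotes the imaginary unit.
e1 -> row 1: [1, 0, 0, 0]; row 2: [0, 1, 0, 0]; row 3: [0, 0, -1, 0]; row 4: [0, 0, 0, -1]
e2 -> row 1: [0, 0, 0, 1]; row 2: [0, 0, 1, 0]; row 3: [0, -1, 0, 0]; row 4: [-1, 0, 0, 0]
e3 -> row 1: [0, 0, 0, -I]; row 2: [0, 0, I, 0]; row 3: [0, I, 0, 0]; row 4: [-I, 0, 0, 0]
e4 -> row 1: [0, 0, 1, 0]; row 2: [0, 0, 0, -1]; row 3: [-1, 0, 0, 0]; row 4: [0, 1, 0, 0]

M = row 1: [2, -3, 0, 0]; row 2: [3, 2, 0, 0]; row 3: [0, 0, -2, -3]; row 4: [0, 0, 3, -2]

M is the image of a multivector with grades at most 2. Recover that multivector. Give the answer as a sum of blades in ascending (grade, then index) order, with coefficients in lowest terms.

Method: the blade images are trace-orthogonal — tr(rho(e_A) rho(e_B)^-1) = 4 if A = B and 0 otherwise — and rho(e_A)^-1 = (e_A)^2 * rho(e_A) with (e_A)^2 = +1 or -1, so the coefficient of e_A in the preimage is (e_A)^2 * tr(M rho(e_A))/4.
Nonzero projections over blades of grade <= 2: e1: (e1)^2 = +1, tr(M rho(e1)) = 8, coefficient 2; e24: (e24)^2 = -1, tr(M rho(e24)) = 12, coefficient -3. Every other blade of grade <= 2 projects to 0.
Answer: 2*e1 - 3*e24


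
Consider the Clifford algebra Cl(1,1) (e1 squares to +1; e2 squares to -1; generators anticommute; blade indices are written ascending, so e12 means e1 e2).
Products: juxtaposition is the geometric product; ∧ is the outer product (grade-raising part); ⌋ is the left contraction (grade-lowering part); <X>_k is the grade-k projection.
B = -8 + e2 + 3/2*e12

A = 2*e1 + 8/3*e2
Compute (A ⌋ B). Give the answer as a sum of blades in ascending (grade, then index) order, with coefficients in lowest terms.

step 1: -8/3 + 4*e1 + 3*e2
Answer: -8/3 + 4*e1 + 3*e2


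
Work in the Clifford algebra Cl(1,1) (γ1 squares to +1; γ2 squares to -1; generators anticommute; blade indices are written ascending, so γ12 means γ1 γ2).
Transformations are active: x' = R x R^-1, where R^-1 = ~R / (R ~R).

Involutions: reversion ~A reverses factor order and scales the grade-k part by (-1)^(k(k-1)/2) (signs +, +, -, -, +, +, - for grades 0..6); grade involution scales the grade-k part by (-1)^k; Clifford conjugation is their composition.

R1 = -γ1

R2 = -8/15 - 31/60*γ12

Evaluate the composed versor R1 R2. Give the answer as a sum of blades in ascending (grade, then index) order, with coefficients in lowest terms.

Distribute over the terms of R1 (each basis-blade product reordered to ascending indices, repeated generators contracted through their squares):
(-γ1) R2 = 8/15*γ1 + 31/60*γ2
Answer: 8/15*γ1 + 31/60*γ2


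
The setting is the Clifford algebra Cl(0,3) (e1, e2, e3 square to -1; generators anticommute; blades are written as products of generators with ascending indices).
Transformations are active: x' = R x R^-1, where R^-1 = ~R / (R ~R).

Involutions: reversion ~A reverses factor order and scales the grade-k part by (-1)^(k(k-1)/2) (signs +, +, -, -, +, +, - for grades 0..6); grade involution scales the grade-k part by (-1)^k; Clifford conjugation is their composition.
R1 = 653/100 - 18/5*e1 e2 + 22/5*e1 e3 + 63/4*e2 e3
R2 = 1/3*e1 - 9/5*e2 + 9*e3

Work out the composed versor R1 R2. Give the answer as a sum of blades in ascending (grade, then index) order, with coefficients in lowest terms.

Distribute over the terms of R2 (each basis-blade product reordered to ascending indices, repeated generators contracted through their squares):
R1 (1/3*e1) = 653/300*e1 - 6/5*e2 + 22/15*e3 + 21/4*e1 e2 e3
R1 (-9/5*e2) = -162/25*e1 - 5877/500*e2 - 567/20*e3 + 198/25*e1 e2 e3
R1 (9*e3) = -198/5*e1 - 567/4*e2 + 5877/100*e3 - 162/5*e1 e2 e3
Summing the partial products and collecting blades:
Answer: -13171/300*e1 - 19338/125*e2 + 4783/150*e3 - 1923/100*e1 e2 e3


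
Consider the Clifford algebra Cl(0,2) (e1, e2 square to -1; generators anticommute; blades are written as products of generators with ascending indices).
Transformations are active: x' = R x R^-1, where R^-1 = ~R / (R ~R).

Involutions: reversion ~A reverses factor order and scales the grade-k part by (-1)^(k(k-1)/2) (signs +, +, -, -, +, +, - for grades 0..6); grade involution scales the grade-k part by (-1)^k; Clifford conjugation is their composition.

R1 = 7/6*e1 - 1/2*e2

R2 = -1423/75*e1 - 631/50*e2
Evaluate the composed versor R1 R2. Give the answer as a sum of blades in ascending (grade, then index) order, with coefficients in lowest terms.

Distribute over the terms of R1 (each basis-blade product reordered to ascending indices, repeated generators contracted through their squares):
(7/6*e1) R2 = 9961/450 - 4417/300*e1 e2
(-1/2*e2) R2 = -631/100 - 1423/150*e1 e2
Summing the partial products and collecting blades:
Answer: 14243/900 - 2421/100*e1 e2


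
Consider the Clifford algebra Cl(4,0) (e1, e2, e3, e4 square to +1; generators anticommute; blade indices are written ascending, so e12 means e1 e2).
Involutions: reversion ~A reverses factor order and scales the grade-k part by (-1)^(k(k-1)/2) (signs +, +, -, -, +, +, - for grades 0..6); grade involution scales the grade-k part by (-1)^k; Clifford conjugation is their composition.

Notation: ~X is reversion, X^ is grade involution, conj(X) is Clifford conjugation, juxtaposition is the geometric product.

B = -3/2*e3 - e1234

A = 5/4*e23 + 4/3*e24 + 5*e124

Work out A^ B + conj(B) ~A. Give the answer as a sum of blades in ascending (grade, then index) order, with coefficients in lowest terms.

first term: -15/8*e2 + 5*e3 - 4/3*e13 + 5/4*e14 + 2*e234 - 15/2*e1234
second term: 15/8*e2 - 5*e3 + 4/3*e13 - 5/4*e14 + 2*e234 - 15/2*e1234
Answer: 4*e234 - 15*e1234


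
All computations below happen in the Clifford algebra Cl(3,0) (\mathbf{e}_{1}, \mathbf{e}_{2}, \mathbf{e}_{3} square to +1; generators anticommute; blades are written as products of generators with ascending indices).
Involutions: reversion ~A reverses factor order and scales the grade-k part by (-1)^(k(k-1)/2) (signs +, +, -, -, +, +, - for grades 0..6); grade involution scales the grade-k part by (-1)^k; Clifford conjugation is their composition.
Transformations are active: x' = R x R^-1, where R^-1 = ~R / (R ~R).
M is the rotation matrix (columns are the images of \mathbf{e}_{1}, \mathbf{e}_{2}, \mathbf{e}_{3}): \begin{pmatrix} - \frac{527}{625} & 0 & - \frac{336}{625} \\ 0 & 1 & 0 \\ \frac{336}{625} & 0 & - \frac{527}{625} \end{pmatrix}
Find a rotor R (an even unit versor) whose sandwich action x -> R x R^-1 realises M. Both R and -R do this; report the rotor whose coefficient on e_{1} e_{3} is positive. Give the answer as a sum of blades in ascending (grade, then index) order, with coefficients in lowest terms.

Method: write R = a + b12*e_{1} e_{2} + b13*e_{1} e_{3} + b23*e_{2} e_{3} with a^2 + b12^2 + b13^2 + b23^2 = 1 (so R^-1 = ~R). Expanding the columns R e_j ~R gives tr M = 4a^2 - 1 and, from the antisymmetric part, M21 - M12 = -4a*b12, M13 - M31 = 4a*b13, M32 - M23 = -4a*b23.
Here tr M = -\frac{429}{625}, so a^2 = (1 + tr M)/4 = \frac{49}{625} and a = ±\frac{7}{25}. Taking a = \frac{7}{25}: M21 - M12 = 0, M13 - M31 = -\frac{672}{625}, M32 - M23 = 0, giving b12 = 0, b13 = -\frac{24}{25}, b23 = 0, i.e. R = \frac{7}{25} - \frac{24}{25} e_{1} e_{3}.
Its e_{1} e_{3} coefficient is negative, so report the other preimage -R.
Answer: -\frac{7}{25} + \frac{24}{25} e_{1} e_{3}. Sheet selection: the two-to-one cover makes ±R indistinguishable at the matrix level (trace -\frac{429}{625}), so uniqueness comes from the required sign on e_{1} e_{3}.


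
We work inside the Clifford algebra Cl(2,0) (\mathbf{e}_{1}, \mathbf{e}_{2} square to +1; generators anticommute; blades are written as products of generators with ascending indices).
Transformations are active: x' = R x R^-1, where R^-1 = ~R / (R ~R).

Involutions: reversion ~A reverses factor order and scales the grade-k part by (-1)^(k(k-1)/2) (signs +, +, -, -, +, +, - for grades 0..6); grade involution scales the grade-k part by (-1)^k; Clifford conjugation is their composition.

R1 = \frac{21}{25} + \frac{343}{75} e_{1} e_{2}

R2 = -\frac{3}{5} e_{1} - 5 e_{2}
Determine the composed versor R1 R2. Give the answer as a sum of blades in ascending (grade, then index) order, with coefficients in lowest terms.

Distribute over the terms of R1 (each basis-blade product reordered to ascending indices, repeated generators contracted through their squares):
(\frac{21}{25}) R2 = -\frac{63}{125} e_{1} - \frac{21}{5} e_{2}
(\frac{343}{75} e_{1} e_{2}) R2 = -\frac{343}{15} e_{1} + \frac{343}{125} e_{2}
Summing the partial products and collecting blades:
Answer: -\frac{8764}{375} e_{1} - \frac{182}{125} e_{2}


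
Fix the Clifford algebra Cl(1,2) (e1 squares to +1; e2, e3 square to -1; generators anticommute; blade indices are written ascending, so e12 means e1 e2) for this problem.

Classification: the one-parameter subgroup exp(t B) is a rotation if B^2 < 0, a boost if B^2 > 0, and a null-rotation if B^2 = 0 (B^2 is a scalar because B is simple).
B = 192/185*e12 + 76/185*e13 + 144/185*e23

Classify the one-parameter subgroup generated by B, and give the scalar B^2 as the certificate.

B^2 term by term: the squares give (192/185)^2*(e12)^2 + (76/185)^2*(e13)^2 + (144/185)^2*(e23)^2 = 36864/34225*(+1) + 5776/34225*(+1) + 20736/34225*(-1) = 16/25 (each basis 2-blade squares to minus the product of its generators' squares); cross terms between blades sharing an index anticommute and cancel. So B^2 = 16/25.
Answer: boost, certificate B^2 = 16/25. The invariant at work: B^2 = 16/25 is unchanged by conjugation, hence its sign classifies the subgroup whatever basis B is written in.


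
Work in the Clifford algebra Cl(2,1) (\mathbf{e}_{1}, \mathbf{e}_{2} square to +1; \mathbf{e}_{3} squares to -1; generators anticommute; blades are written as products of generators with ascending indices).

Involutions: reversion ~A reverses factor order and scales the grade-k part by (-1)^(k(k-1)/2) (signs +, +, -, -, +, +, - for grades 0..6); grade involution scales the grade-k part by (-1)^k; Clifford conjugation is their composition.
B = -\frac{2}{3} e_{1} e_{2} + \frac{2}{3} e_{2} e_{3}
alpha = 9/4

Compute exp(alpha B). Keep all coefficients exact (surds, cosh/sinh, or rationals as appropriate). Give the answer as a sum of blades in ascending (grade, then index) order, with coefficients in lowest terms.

B^2 term by term: the squares give (-\frac{2}{3})^2*(e_{1} e_{2})^2 + (\frac{2}{3})^2*(e_{2} e_{3})^2 = \frac{4}{9}*(-1) + \frac{4}{9}*(+1) = 0 (each basis 2-blade squares to minus the product of its generators' squares); cross terms between blades sharing an index anticommute and cancel. So B^2 = 0.
B^2 = 0, so the series truncates immediately: exp(alpha B) = 1 + alpha B (parabolic case).
Answer: 1 - \frac{3}{2} e_{1} e_{2} + \frac{3}{2} e_{2} e_{3}


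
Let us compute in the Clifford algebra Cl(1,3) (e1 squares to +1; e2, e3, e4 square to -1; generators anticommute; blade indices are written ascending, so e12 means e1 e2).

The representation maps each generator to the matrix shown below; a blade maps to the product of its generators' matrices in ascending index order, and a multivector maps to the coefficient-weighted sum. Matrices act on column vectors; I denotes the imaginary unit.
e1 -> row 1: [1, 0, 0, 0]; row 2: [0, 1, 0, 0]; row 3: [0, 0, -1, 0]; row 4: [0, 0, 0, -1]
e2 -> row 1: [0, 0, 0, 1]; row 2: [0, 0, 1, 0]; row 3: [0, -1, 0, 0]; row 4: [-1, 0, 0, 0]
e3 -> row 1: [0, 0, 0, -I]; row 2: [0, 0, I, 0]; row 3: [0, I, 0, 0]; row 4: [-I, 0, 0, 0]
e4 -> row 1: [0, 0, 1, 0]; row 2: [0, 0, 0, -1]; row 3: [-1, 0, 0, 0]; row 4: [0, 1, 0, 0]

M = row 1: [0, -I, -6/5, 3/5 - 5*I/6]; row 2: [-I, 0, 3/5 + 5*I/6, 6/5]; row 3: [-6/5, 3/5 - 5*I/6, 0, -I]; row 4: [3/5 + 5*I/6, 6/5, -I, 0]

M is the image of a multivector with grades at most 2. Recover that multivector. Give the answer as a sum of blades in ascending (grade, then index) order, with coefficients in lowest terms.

Method: the blade images are trace-orthogonal — tr(rho(e_A) rho(e_B)^-1) = 4 if A = B and 0 otherwise — and rho(e_A)^-1 = (e_A)^2 * rho(e_A) with (e_A)^2 = +1 or -1, so the coefficient of e_A in the preimage is (e_A)^2 * tr(M rho(e_A))/4.
Nonzero projections over blades of grade <= 2: e12: (e12)^2 = +1, tr(M rho(e12)) = 12/5, coefficient 3/5; e13: (e13)^2 = +1, tr(M rho(e13)) = 10/3, coefficient 5/6; e14: (e14)^2 = +1, tr(M rho(e14)) = -24/5, coefficient -6/5; e34: (e34)^2 = -1, tr(M rho(e34)) = -4, coefficient 1. Every other blade of grade <= 2 projects to 0.
Answer: 3/5*e12 + 5/6*e13 - 6/5*e14 + e34


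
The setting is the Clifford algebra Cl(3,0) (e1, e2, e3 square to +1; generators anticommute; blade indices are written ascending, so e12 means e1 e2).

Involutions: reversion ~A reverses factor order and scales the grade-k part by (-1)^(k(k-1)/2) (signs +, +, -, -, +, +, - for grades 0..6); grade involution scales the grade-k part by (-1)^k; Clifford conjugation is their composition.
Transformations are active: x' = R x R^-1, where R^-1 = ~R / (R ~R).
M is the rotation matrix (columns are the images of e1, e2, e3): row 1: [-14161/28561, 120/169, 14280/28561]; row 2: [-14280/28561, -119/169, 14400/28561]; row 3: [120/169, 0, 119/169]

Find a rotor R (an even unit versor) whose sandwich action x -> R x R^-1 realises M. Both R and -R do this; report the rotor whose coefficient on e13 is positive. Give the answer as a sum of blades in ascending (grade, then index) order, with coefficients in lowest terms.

Method: write R = a + b12*e12 + b13*e13 + b23*e23 with a^2 + b12^2 + b13^2 + b23^2 = 1 (so R^-1 = ~R). Expanding the columns R e_j ~R gives tr M = 4a^2 - 1 and, from the antisymmetric part, M21 - M12 = -4a*b12, M13 - M31 = 4a*b13, M32 - M23 = -4a*b23.
Here tr M = -14161/28561, so a^2 = (1 + tr M)/4 = 3600/28561 and a = ±60/169. Taking a = 60/169: M21 - M12 = -34560/28561, M13 - M31 = -6000/28561, M32 - M23 = -14400/28561, giving b12 = 144/169, b13 = -25/169, b23 = 60/169, i.e. R = 60/169 + 144/169*e12 - 25/169*e13 + 60/169*e23.
Its e13 coefficient is negative, so report the other preimage -R.
Answer: -60/169 - 144/169*e12 + 25/169*e13 - 60/169*e23. Note: both R and -R realise this M (trace -14161/28561); the covering map identifies them, and the e13-coefficient sign is the tie-breaker.


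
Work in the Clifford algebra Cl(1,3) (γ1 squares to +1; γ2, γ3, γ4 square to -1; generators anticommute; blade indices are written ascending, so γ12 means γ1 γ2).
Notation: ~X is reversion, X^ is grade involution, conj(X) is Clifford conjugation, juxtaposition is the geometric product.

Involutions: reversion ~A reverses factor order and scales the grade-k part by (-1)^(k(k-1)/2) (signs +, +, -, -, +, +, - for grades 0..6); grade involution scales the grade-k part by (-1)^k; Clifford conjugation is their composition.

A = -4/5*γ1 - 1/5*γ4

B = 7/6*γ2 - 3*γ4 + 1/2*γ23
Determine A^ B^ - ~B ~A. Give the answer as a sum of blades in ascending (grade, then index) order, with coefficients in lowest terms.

first term: -3/5 - 14/15*γ12 + 12/5*γ14 + 7/30*γ24 + 2/5*γ123 + 1/10*γ234
second term: -3/5 + 14/15*γ12 - 12/5*γ14 - 7/30*γ24 + 2/5*γ123 + 1/10*γ234
Answer: -28/15*γ12 + 24/5*γ14 + 7/15*γ24


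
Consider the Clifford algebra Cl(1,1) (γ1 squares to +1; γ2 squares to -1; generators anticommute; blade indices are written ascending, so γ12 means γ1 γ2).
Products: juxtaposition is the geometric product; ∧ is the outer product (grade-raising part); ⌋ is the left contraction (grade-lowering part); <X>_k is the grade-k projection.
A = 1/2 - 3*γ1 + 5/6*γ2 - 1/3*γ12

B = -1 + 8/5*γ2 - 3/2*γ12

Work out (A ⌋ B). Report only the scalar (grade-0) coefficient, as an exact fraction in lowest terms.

step 1: -4/3 - 5/4*γ1 + 53/10*γ2 - 3/4*γ12
Answer: -4/3


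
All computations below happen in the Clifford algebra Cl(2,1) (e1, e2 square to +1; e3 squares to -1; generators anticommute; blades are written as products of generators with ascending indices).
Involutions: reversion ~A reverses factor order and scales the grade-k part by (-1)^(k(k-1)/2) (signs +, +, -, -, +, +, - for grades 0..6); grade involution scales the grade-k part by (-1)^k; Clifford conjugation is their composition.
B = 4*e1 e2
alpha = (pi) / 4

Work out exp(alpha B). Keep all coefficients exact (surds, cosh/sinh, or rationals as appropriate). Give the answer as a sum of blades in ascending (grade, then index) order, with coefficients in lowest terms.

B^2 = (4)^2*(e1 e2)^2 = 16*(-1) = -16 (a basis 2-blade squares to minus the product of its generators' squares).
B^2 = -16 — the negative square puts this in the circular regime; l = 4, alpha*l = pi, so exp(alpha B) = cos(pi) + (sin(pi)/4)*B = -1 + (0)*B.
Answer: -1


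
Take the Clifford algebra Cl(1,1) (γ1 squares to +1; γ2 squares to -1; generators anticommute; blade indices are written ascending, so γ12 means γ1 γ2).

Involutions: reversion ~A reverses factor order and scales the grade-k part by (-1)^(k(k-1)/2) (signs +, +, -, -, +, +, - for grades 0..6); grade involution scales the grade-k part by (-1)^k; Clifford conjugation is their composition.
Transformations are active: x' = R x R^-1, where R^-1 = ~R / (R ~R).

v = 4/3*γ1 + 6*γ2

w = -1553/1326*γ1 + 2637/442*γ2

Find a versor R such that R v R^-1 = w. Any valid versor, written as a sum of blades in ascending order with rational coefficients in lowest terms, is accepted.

Equal squares first: v^2 = w^2 = -308/9. Then v + w = 215/1326*γ1 + 5289/442*γ2 is a versor taking v to w, provided it is invertible.
Answer: 215/1326*γ1 + 5289/442*γ2


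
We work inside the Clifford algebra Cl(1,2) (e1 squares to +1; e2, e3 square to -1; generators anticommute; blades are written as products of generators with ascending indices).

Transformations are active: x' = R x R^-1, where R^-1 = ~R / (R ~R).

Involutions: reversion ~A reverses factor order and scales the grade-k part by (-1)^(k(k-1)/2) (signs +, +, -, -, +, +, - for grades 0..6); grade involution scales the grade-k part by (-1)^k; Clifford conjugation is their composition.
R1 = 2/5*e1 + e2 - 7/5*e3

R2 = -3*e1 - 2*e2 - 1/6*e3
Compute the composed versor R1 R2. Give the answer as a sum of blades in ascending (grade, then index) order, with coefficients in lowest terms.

Distribute over the terms of R1 (each basis-blade product reordered to ascending indices, repeated generators contracted through their squares):
(2/5*e1) R2 = -6/5 - 4/5*e1 e2 - 1/15*e1 e3
(e2) R2 = 2 + 3*e1 e2 - 1/6*e2 e3
(-7/5*e3) R2 = -7/30 - 21/5*e1 e3 - 14/5*e2 e3
Summing the partial products and collecting blades:
Answer: 17/30 + 11/5*e1 e2 - 64/15*e1 e3 - 89/30*e2 e3


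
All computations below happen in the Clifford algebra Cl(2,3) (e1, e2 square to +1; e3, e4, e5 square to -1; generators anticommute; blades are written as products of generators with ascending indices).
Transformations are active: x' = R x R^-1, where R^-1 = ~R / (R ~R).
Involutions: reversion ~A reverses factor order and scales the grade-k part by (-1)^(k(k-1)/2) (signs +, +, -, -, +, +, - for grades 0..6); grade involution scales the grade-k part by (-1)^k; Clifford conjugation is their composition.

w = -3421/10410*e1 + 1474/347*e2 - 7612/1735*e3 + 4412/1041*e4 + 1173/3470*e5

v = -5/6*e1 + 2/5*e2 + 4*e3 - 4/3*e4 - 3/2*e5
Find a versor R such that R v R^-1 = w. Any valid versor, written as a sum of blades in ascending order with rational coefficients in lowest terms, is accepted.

Since q(v) = q(w) = -1438/75, the sum R = v + w = -2016/1735*e1 + 8064/1735*e2 - 672/1735*e3 + 1008/347*e4 - 2016/1735*e5 does the job whenever invertible.
Answer: -2016/1735*e1 + 8064/1735*e2 - 672/1735*e3 + 1008/347*e4 - 2016/1735*e5


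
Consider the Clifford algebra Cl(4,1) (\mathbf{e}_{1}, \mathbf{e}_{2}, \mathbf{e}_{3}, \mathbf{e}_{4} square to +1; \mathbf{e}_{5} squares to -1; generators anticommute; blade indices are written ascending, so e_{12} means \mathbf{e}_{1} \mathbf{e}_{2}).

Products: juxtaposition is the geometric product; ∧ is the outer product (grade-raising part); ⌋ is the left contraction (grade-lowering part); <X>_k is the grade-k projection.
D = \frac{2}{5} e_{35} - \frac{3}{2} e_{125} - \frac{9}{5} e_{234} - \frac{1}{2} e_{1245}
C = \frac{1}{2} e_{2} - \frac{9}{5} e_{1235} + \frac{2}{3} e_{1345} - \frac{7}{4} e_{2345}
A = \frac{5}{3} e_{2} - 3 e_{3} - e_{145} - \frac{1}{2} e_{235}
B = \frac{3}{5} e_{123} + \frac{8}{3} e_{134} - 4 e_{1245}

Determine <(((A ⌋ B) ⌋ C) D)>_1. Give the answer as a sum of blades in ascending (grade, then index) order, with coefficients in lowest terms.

step 1: 4 e_{2} - \frac{9}{5} e_{12} - e_{13} + 8 e_{14} + \frac{20}{3} e_{145}
step 2: 2 + \frac{40}{9} e_{3} + \frac{9}{5} e_{25} + \frac{157}{75} e_{35} + \frac{2}{3} e_{45} + \frac{36}{5} e_{135} - 7 e_{345}
step 3: \frac{314}{375} + \frac{9}{50} e_{1} + \frac{14}{5} e_{4} + \frac{16}{9} e_{5} - \frac{1}{3} e_{12} + \frac{9}{10} e_{14} + \frac{288}{25} e_{23} + 8 e_{24} + \frac{63}{5} e_{25} - \frac{4}{15} e_{34} + \frac{4}{5} e_{35} + \frac{166}{25} e_{123} + e_{124} - 3 e_{125} - \frac{36}{5} e_{234} + \frac{6}{5} e_{235} - \frac{471}{125} e_{245} + \frac{81}{25} e_{345} - \frac{866}{75} e_{1234} - \frac{20}{3} e_{1235} - \frac{349}{25} e_{1245} - \frac{20}{9} e_{12345}
step 4: \frac{9}{50} e_{1} + \frac{14}{5} e_{4} + \frac{16}{9} e_{5}
Answer: \frac{9}{50} e_{1} + \frac{14}{5} e_{4} + \frac{16}{9} e_{5}


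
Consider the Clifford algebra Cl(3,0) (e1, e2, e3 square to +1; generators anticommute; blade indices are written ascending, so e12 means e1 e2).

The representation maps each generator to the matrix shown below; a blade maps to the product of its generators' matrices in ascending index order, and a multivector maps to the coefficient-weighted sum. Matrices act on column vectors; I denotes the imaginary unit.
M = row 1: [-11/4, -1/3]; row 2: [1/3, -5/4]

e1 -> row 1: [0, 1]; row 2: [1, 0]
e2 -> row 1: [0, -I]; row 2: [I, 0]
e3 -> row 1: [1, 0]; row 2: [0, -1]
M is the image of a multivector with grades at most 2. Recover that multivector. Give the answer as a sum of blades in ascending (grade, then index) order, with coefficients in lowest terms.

Method: 1, rho(e1), rho(e2), rho(e3) form a trace-orthogonal basis of the 2x2 complex matrices (tr(X Y) = 2 if X = Y, else 0), so M = m0*1 + m1*rho(e1) + m2*rho(e2) + m3*rho(e3) with m0 = tr(M)/2 = -2, m1 = tr(M rho(e1))/2 = 0, m2 = tr(M rho(e2))/2 = -I/3, m3 = tr(M rho(e3))/2 = -3/4.
Multiplying table entries, the bivector images are rho(e12) = I*rho(e3), rho(e13) = -I*rho(e2), rho(e23) = I*rho(e1); with real blade coefficients the real parts of m0..m3 are the coefficients of 1, e1, e2, e3 and the imaginary parts give the bivectors (e23: Im m1, e13: -Im m2, e12: Im m3).
Answer: -2 - 3/4*e3 + 1/3*e13


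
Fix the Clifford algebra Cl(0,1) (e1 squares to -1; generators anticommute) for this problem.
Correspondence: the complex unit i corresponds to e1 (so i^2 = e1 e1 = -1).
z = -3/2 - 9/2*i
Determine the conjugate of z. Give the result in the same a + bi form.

In blades: z = -3/2 - 9/2*e1.
Conjugation here is Clifford conjugation: the scalar is fixed and the grade-1 and grade-2 blades all flip sign, giving -3/2 + 9/2*e1; translating back:
Answer: -3/2 + 9/2*i


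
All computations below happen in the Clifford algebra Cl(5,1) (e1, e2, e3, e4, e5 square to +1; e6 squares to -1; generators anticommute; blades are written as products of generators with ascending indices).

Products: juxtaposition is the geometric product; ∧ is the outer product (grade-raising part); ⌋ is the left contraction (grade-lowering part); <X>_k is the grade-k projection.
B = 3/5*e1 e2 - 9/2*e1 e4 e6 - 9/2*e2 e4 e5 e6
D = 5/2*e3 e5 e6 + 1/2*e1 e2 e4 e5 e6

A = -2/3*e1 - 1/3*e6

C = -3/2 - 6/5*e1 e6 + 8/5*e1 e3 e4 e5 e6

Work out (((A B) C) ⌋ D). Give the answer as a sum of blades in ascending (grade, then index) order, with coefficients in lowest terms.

step 1: -2/5*e2 - 3/2*e1 e4 + 3*e4 e6 - 1/5*e1 e2 e6 + 3/2*e2 e4 e5 + 3*e1 e2 e4 e5 e6
step 2: 9/25*e2 + 117/20*e1 e4 - 24/5*e2 e3 - 63/10*e4 e6 - 9/50*e1 e2 e6 - 24/5*e1 e3 e5 + 27/20*e2 e4 e5 - 12/5*e3 e5 e6 + 12/5*e1 e2 e3 e6 - 8/25*e2 e3 e4 e5 - 27/10*e1 e2 e4 e5 e6 + 16/25*e1 e2 e3 e4 e5 e6
step 3: -93/20 + 27/40*e1 e6 - 9/100*e4 e5 + 63/20*e1 e2 e5 + 117/40*e2 e5 e6 - 9/50*e1 e4 e5 e6
Answer: -93/20 + 27/40*e1 e6 - 9/100*e4 e5 + 63/20*e1 e2 e5 + 117/40*e2 e5 e6 - 9/50*e1 e4 e5 e6


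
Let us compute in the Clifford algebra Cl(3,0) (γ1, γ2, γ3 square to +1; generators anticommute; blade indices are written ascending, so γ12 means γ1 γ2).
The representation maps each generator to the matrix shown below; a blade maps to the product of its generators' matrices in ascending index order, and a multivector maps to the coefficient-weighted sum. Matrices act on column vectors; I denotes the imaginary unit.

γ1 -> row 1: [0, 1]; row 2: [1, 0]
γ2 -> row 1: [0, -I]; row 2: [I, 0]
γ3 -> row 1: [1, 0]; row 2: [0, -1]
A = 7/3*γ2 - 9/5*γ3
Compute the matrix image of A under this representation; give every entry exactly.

M = (7/3)*rho(γ2) + (-9/5)*rho(γ3), summed entrywise:
Answer: row 1: [-9/5, -7*I/3]; row 2: [7*I/3, 9/5]


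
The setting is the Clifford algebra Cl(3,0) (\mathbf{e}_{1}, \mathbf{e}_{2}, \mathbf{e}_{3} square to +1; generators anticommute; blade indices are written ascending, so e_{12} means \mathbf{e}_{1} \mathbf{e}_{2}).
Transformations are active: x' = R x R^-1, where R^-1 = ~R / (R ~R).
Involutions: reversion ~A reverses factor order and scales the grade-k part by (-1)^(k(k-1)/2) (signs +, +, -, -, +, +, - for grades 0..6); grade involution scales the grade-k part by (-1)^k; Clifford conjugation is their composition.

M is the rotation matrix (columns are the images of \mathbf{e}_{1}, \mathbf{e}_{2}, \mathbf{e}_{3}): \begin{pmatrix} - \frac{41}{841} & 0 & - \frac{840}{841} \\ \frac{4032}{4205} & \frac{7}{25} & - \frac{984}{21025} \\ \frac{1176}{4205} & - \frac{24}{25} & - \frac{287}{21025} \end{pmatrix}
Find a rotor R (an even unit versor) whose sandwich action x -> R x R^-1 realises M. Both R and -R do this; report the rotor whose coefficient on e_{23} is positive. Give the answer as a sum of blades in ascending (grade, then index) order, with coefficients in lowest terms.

Method: write R = a + b12*e_{12} + b13*e_{13} + b23*e_{23} with a^2 + b12^2 + b13^2 + b23^2 = 1 (so R^-1 = ~R). Expanding the columns R e_j ~R gives tr M = 4a^2 - 1 and, from the antisymmetric part, M21 - M12 = -4a*b12, M13 - M31 = 4a*b13, M32 - M23 = -4a*b23.
Here tr M = \frac{183}{841}, so a^2 = (1 + tr M)/4 = \frac{256}{841} and a = ±\frac{16}{29}. Taking a = \frac{16}{29}: M21 - M12 = \frac{4032}{4205}, M13 - M31 = -\frac{5376}{4205}, M32 - M23 = -\frac{768}{841}, giving b12 = -\frac{63}{145}, b13 = -\frac{84}{145}, b23 = \frac{12}{29}, i.e. R = \frac{16}{29} - \frac{63}{145} e_{12} - \frac{84}{145} e_{13} + \frac{12}{29} e_{23}.
Its e_{23} coefficient is already positive.
Answer: \frac{16}{29} - \frac{63}{145} e_{12} - \frac{84}{145} e_{13} + \frac{12}{29} e_{23}. Key observation: the double cover Spin(3) -> SO(3) sends R and -R to the same matrix (trace \frac{183}{841} here), so the stated sign of the e_{23} coefficient is what selects one sheet.


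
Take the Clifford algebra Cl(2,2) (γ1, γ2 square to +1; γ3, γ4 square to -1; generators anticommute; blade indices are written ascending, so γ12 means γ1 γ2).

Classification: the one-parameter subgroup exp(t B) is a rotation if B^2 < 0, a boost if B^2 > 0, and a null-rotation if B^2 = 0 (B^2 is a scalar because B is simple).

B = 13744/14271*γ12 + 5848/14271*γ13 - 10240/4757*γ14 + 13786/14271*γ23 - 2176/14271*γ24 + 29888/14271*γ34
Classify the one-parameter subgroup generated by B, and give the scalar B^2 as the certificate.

B^2 term by term: the squares give (13744/14271)^2*(γ12)^2 + (5848/14271)^2*(γ13)^2 + (-10240/4757)^2*(γ14)^2 + (13786/14271)^2*(γ23)^2 + (-2176/14271)^2*(γ24)^2 + (29888/14271)^2*(γ34)^2 = 188897536/203661441*(-1) + 34199104/203661441*(+1) + 104857600/22629049*(+1) + 190053796/203661441*(+1) + 4734976/203661441*(+1) + 893292544/203661441*(-1) = 4/9 (each basis 2-blade squares to minus the product of its generators' squares); cross terms between blades sharing an index anticommute and cancel; the commuting (index-disjoint) pairs give grade-4 terms 2*c*c'*(blade product), which cancel blade by blade — γ1234: 821561344/203661441 + 25450496/203661441 - 282337280/67887147 = 0 — confirming B is simple. So B^2 = 4/9.
Answer: boost, certificate B^2 = 4/9. Key observation: B^2 = 4/9 is a conjugation invariant, so its sign decides the class regardless of the surface form of B.


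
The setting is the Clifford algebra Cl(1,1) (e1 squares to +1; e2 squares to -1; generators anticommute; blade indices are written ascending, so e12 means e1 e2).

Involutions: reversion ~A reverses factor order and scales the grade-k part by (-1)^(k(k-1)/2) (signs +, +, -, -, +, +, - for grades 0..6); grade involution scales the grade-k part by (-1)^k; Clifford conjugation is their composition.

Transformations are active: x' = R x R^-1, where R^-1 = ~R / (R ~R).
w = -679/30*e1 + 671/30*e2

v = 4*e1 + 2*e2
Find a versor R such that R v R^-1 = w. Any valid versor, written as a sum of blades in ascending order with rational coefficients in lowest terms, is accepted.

Why this works: both vectors square to 12, so q(v) = q(w) and R = v + w = -559/30*e1 + 731/30*e2 carries v to w — its own direction survives, the complement (v - w)/2 flips.
Answer: -559/30*e1 + 731/30*e2
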